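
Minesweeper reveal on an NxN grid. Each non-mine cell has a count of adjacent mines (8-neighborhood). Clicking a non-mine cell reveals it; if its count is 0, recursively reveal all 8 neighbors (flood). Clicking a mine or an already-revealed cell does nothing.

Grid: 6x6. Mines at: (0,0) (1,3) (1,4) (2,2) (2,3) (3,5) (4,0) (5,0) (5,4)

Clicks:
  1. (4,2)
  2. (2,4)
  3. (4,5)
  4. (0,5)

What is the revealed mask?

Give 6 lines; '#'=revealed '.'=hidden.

Click 1 (4,2) count=0: revealed 9 new [(3,1) (3,2) (3,3) (4,1) (4,2) (4,3) (5,1) (5,2) (5,3)] -> total=9
Click 2 (2,4) count=4: revealed 1 new [(2,4)] -> total=10
Click 3 (4,5) count=2: revealed 1 new [(4,5)] -> total=11
Click 4 (0,5) count=1: revealed 1 new [(0,5)] -> total=12

Answer: .....#
......
....#.
.###..
.###.#
.###..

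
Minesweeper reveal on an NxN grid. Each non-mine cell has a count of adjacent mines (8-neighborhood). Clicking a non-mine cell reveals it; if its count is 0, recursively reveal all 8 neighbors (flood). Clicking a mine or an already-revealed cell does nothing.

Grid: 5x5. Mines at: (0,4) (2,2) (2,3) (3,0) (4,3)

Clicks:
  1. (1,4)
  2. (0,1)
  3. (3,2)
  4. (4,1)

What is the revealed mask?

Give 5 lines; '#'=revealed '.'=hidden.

Answer: ####.
#####
##...
..#..
.#...

Derivation:
Click 1 (1,4) count=2: revealed 1 new [(1,4)] -> total=1
Click 2 (0,1) count=0: revealed 10 new [(0,0) (0,1) (0,2) (0,3) (1,0) (1,1) (1,2) (1,3) (2,0) (2,1)] -> total=11
Click 3 (3,2) count=3: revealed 1 new [(3,2)] -> total=12
Click 4 (4,1) count=1: revealed 1 new [(4,1)] -> total=13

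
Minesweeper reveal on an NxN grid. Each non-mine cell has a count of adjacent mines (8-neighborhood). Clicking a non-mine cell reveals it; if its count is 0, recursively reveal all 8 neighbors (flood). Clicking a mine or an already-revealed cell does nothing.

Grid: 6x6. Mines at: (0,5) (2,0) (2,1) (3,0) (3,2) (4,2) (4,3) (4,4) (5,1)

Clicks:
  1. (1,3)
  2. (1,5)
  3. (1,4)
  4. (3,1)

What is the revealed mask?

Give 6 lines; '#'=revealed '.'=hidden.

Answer: #####.
######
..####
.#.###
......
......

Derivation:
Click 1 (1,3) count=0: revealed 18 new [(0,0) (0,1) (0,2) (0,3) (0,4) (1,0) (1,1) (1,2) (1,3) (1,4) (1,5) (2,2) (2,3) (2,4) (2,5) (3,3) (3,4) (3,5)] -> total=18
Click 2 (1,5) count=1: revealed 0 new [(none)] -> total=18
Click 3 (1,4) count=1: revealed 0 new [(none)] -> total=18
Click 4 (3,1) count=5: revealed 1 new [(3,1)] -> total=19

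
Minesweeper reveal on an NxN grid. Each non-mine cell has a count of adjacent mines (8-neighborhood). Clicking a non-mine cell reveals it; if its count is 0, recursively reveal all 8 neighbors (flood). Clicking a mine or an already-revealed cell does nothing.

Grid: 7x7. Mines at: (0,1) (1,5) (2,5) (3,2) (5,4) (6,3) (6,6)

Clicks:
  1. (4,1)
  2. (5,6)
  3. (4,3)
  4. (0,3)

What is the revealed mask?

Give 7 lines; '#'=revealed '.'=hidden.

Click 1 (4,1) count=1: revealed 1 new [(4,1)] -> total=1
Click 2 (5,6) count=1: revealed 1 new [(5,6)] -> total=2
Click 3 (4,3) count=2: revealed 1 new [(4,3)] -> total=3
Click 4 (0,3) count=0: revealed 9 new [(0,2) (0,3) (0,4) (1,2) (1,3) (1,4) (2,2) (2,3) (2,4)] -> total=12

Answer: ..###..
..###..
..###..
.......
.#.#...
......#
.......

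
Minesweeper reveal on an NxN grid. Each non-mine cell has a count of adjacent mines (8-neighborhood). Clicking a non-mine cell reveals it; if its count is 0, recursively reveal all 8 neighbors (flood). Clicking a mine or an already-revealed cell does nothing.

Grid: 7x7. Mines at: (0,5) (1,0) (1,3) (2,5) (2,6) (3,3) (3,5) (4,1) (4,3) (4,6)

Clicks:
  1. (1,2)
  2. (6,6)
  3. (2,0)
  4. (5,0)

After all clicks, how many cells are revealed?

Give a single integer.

Click 1 (1,2) count=1: revealed 1 new [(1,2)] -> total=1
Click 2 (6,6) count=0: revealed 14 new [(5,0) (5,1) (5,2) (5,3) (5,4) (5,5) (5,6) (6,0) (6,1) (6,2) (6,3) (6,4) (6,5) (6,6)] -> total=15
Click 3 (2,0) count=1: revealed 1 new [(2,0)] -> total=16
Click 4 (5,0) count=1: revealed 0 new [(none)] -> total=16

Answer: 16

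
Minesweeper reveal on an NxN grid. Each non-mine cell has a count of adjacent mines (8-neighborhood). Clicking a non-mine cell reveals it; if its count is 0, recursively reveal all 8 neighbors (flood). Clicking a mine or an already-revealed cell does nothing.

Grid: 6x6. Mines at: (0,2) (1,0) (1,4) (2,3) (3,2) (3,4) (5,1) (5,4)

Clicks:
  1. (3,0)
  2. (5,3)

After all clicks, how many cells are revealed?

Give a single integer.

Answer: 7

Derivation:
Click 1 (3,0) count=0: revealed 6 new [(2,0) (2,1) (3,0) (3,1) (4,0) (4,1)] -> total=6
Click 2 (5,3) count=1: revealed 1 new [(5,3)] -> total=7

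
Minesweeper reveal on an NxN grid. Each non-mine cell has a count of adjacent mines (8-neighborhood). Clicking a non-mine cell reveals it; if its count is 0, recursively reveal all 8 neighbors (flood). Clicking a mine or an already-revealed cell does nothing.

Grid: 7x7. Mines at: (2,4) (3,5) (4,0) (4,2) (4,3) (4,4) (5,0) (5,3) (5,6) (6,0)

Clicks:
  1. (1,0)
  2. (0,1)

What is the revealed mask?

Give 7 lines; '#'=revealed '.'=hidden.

Click 1 (1,0) count=0: revealed 24 new [(0,0) (0,1) (0,2) (0,3) (0,4) (0,5) (0,6) (1,0) (1,1) (1,2) (1,3) (1,4) (1,5) (1,6) (2,0) (2,1) (2,2) (2,3) (2,5) (2,6) (3,0) (3,1) (3,2) (3,3)] -> total=24
Click 2 (0,1) count=0: revealed 0 new [(none)] -> total=24

Answer: #######
#######
####.##
####...
.......
.......
.......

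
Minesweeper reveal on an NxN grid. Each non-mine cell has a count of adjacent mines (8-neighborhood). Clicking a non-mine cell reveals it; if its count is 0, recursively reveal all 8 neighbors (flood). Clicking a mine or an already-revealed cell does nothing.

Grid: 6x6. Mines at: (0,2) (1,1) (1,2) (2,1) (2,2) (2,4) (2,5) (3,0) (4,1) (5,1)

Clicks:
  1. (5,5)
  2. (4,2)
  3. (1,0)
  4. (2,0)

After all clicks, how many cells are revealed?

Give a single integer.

Click 1 (5,5) count=0: revealed 12 new [(3,2) (3,3) (3,4) (3,5) (4,2) (4,3) (4,4) (4,5) (5,2) (5,3) (5,4) (5,5)] -> total=12
Click 2 (4,2) count=2: revealed 0 new [(none)] -> total=12
Click 3 (1,0) count=2: revealed 1 new [(1,0)] -> total=13
Click 4 (2,0) count=3: revealed 1 new [(2,0)] -> total=14

Answer: 14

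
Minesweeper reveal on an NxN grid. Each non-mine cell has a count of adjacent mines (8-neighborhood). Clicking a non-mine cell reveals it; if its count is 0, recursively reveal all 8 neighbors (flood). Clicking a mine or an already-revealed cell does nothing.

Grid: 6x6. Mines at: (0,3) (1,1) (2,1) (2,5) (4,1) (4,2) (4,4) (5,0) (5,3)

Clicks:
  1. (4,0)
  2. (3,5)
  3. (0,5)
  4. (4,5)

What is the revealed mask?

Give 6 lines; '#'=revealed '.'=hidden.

Answer: ....##
....##
......
.....#
#....#
......

Derivation:
Click 1 (4,0) count=2: revealed 1 new [(4,0)] -> total=1
Click 2 (3,5) count=2: revealed 1 new [(3,5)] -> total=2
Click 3 (0,5) count=0: revealed 4 new [(0,4) (0,5) (1,4) (1,5)] -> total=6
Click 4 (4,5) count=1: revealed 1 new [(4,5)] -> total=7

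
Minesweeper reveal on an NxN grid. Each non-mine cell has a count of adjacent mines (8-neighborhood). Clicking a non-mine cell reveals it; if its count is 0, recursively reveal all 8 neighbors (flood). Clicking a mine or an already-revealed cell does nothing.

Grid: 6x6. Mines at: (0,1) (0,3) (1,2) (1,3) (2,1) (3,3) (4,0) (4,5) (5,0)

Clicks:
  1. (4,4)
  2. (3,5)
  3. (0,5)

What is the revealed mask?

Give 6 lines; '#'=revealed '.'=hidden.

Answer: ....##
....##
....##
....##
....#.
......

Derivation:
Click 1 (4,4) count=2: revealed 1 new [(4,4)] -> total=1
Click 2 (3,5) count=1: revealed 1 new [(3,5)] -> total=2
Click 3 (0,5) count=0: revealed 7 new [(0,4) (0,5) (1,4) (1,5) (2,4) (2,5) (3,4)] -> total=9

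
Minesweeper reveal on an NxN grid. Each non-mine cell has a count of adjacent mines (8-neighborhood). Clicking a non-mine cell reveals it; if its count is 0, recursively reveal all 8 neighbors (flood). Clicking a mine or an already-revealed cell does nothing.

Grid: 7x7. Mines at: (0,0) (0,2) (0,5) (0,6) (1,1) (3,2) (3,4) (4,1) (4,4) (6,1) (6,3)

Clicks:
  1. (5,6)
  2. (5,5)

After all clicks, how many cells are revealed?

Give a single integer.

Answer: 14

Derivation:
Click 1 (5,6) count=0: revealed 14 new [(1,5) (1,6) (2,5) (2,6) (3,5) (3,6) (4,5) (4,6) (5,4) (5,5) (5,6) (6,4) (6,5) (6,6)] -> total=14
Click 2 (5,5) count=1: revealed 0 new [(none)] -> total=14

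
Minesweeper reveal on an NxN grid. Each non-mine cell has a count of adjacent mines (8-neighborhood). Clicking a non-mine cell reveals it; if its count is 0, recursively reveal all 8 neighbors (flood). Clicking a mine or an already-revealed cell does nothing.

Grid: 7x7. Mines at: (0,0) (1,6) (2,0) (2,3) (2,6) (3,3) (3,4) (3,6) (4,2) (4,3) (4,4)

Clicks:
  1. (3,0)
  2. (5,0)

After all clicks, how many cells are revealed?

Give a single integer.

Answer: 20

Derivation:
Click 1 (3,0) count=1: revealed 1 new [(3,0)] -> total=1
Click 2 (5,0) count=0: revealed 19 new [(3,1) (4,0) (4,1) (4,5) (4,6) (5,0) (5,1) (5,2) (5,3) (5,4) (5,5) (5,6) (6,0) (6,1) (6,2) (6,3) (6,4) (6,5) (6,6)] -> total=20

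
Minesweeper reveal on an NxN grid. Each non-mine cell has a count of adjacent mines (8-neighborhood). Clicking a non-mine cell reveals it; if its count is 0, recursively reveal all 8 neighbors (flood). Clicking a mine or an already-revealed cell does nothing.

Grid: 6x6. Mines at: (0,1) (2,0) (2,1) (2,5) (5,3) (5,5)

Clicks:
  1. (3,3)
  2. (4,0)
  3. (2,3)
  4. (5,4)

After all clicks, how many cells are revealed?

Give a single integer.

Click 1 (3,3) count=0: revealed 17 new [(0,2) (0,3) (0,4) (0,5) (1,2) (1,3) (1,4) (1,5) (2,2) (2,3) (2,4) (3,2) (3,3) (3,4) (4,2) (4,3) (4,4)] -> total=17
Click 2 (4,0) count=0: revealed 7 new [(3,0) (3,1) (4,0) (4,1) (5,0) (5,1) (5,2)] -> total=24
Click 3 (2,3) count=0: revealed 0 new [(none)] -> total=24
Click 4 (5,4) count=2: revealed 1 new [(5,4)] -> total=25

Answer: 25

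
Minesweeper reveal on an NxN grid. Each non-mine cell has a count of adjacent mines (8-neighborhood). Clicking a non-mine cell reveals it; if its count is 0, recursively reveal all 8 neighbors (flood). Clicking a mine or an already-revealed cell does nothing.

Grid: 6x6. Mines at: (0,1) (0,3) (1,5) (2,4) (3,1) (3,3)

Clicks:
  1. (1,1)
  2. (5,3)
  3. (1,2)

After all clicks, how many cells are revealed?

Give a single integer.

Click 1 (1,1) count=1: revealed 1 new [(1,1)] -> total=1
Click 2 (5,3) count=0: revealed 14 new [(3,4) (3,5) (4,0) (4,1) (4,2) (4,3) (4,4) (4,5) (5,0) (5,1) (5,2) (5,3) (5,4) (5,5)] -> total=15
Click 3 (1,2) count=2: revealed 1 new [(1,2)] -> total=16

Answer: 16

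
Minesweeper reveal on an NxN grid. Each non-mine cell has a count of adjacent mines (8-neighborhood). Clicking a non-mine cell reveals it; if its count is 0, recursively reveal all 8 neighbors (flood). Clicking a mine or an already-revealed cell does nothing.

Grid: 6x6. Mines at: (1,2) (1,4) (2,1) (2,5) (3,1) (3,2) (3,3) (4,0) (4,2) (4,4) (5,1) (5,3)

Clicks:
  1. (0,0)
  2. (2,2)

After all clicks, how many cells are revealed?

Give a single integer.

Answer: 5

Derivation:
Click 1 (0,0) count=0: revealed 4 new [(0,0) (0,1) (1,0) (1,1)] -> total=4
Click 2 (2,2) count=5: revealed 1 new [(2,2)] -> total=5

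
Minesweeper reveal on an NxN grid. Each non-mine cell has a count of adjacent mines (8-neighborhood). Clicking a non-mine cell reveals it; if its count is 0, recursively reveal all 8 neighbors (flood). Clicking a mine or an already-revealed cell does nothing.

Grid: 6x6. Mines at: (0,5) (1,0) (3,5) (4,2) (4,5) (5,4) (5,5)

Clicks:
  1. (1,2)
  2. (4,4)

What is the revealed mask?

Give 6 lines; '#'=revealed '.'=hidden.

Answer: .####.
.####.
.####.
.####.
....#.
......

Derivation:
Click 1 (1,2) count=0: revealed 16 new [(0,1) (0,2) (0,3) (0,4) (1,1) (1,2) (1,3) (1,4) (2,1) (2,2) (2,3) (2,4) (3,1) (3,2) (3,3) (3,4)] -> total=16
Click 2 (4,4) count=4: revealed 1 new [(4,4)] -> total=17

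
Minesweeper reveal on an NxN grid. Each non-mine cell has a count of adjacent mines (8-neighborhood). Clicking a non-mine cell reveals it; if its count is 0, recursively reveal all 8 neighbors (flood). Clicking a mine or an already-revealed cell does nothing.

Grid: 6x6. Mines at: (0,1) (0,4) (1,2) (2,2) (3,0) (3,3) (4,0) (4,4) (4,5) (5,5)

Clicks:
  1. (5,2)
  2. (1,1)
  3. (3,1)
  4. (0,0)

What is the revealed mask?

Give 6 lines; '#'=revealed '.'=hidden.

Answer: #.....
.#....
......
.#....
.###..
.###..

Derivation:
Click 1 (5,2) count=0: revealed 6 new [(4,1) (4,2) (4,3) (5,1) (5,2) (5,3)] -> total=6
Click 2 (1,1) count=3: revealed 1 new [(1,1)] -> total=7
Click 3 (3,1) count=3: revealed 1 new [(3,1)] -> total=8
Click 4 (0,0) count=1: revealed 1 new [(0,0)] -> total=9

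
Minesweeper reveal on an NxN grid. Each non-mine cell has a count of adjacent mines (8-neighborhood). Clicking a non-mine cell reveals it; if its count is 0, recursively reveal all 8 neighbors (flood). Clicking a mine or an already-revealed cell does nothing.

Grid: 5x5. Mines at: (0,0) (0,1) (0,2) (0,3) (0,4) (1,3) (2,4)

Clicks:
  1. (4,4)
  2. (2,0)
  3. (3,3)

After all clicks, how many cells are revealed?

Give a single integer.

Click 1 (4,4) count=0: revealed 17 new [(1,0) (1,1) (1,2) (2,0) (2,1) (2,2) (2,3) (3,0) (3,1) (3,2) (3,3) (3,4) (4,0) (4,1) (4,2) (4,3) (4,4)] -> total=17
Click 2 (2,0) count=0: revealed 0 new [(none)] -> total=17
Click 3 (3,3) count=1: revealed 0 new [(none)] -> total=17

Answer: 17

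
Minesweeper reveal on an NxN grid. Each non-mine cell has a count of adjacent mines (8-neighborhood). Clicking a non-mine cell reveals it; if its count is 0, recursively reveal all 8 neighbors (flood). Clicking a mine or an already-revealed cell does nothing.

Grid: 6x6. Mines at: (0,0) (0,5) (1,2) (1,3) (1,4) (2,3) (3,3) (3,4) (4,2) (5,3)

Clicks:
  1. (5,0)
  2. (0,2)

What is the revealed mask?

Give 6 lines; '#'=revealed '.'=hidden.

Answer: ..#...
##....
##....
##....
##....
##....

Derivation:
Click 1 (5,0) count=0: revealed 10 new [(1,0) (1,1) (2,0) (2,1) (3,0) (3,1) (4,0) (4,1) (5,0) (5,1)] -> total=10
Click 2 (0,2) count=2: revealed 1 new [(0,2)] -> total=11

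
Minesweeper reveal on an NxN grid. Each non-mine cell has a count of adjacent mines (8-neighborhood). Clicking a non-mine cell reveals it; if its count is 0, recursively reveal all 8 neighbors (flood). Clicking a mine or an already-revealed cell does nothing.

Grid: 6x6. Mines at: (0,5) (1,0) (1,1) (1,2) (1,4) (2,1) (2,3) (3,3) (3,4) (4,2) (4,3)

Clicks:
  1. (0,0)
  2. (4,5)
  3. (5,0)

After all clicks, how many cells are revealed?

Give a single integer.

Click 1 (0,0) count=2: revealed 1 new [(0,0)] -> total=1
Click 2 (4,5) count=1: revealed 1 new [(4,5)] -> total=2
Click 3 (5,0) count=0: revealed 6 new [(3,0) (3,1) (4,0) (4,1) (5,0) (5,1)] -> total=8

Answer: 8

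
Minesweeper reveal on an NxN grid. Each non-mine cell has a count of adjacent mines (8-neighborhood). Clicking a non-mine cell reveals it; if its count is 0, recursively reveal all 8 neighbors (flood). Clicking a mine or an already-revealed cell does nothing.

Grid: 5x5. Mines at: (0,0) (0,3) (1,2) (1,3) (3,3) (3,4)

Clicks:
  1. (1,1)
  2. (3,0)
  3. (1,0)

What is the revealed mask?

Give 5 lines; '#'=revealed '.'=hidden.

Answer: .....
##...
###..
###..
###..

Derivation:
Click 1 (1,1) count=2: revealed 1 new [(1,1)] -> total=1
Click 2 (3,0) count=0: revealed 10 new [(1,0) (2,0) (2,1) (2,2) (3,0) (3,1) (3,2) (4,0) (4,1) (4,2)] -> total=11
Click 3 (1,0) count=1: revealed 0 new [(none)] -> total=11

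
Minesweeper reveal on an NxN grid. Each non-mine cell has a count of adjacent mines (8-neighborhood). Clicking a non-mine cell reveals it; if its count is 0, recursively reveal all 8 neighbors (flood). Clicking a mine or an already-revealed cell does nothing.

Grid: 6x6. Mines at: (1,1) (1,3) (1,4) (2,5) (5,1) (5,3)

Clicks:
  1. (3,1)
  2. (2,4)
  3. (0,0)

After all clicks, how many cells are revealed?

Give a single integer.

Answer: 16

Derivation:
Click 1 (3,1) count=0: revealed 15 new [(2,0) (2,1) (2,2) (2,3) (2,4) (3,0) (3,1) (3,2) (3,3) (3,4) (4,0) (4,1) (4,2) (4,3) (4,4)] -> total=15
Click 2 (2,4) count=3: revealed 0 new [(none)] -> total=15
Click 3 (0,0) count=1: revealed 1 new [(0,0)] -> total=16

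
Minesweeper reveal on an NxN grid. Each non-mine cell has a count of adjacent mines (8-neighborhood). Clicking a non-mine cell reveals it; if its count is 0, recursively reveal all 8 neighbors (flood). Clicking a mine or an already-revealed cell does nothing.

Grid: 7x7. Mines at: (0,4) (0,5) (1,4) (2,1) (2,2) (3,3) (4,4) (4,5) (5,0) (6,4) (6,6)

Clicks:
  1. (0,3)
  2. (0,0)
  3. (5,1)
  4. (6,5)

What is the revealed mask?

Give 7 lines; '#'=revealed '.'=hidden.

Click 1 (0,3) count=2: revealed 1 new [(0,3)] -> total=1
Click 2 (0,0) count=0: revealed 7 new [(0,0) (0,1) (0,2) (1,0) (1,1) (1,2) (1,3)] -> total=8
Click 3 (5,1) count=1: revealed 1 new [(5,1)] -> total=9
Click 4 (6,5) count=2: revealed 1 new [(6,5)] -> total=10

Answer: ####...
####...
.......
.......
.......
.#.....
.....#.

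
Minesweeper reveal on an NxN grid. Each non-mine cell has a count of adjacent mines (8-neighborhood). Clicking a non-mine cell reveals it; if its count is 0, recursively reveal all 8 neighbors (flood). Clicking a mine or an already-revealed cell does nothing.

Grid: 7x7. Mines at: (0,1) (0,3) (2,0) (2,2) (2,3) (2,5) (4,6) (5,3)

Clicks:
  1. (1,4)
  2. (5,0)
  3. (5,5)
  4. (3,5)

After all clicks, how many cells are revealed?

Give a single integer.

Click 1 (1,4) count=3: revealed 1 new [(1,4)] -> total=1
Click 2 (5,0) count=0: revealed 12 new [(3,0) (3,1) (3,2) (4,0) (4,1) (4,2) (5,0) (5,1) (5,2) (6,0) (6,1) (6,2)] -> total=13
Click 3 (5,5) count=1: revealed 1 new [(5,5)] -> total=14
Click 4 (3,5) count=2: revealed 1 new [(3,5)] -> total=15

Answer: 15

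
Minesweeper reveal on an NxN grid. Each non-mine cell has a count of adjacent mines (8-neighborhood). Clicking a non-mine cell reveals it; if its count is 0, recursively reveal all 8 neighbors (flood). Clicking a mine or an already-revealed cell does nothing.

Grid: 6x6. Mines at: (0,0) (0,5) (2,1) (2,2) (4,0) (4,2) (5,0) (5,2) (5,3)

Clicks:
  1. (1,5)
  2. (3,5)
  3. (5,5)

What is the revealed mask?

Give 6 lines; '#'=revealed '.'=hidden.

Click 1 (1,5) count=1: revealed 1 new [(1,5)] -> total=1
Click 2 (3,5) count=0: revealed 13 new [(1,3) (1,4) (2,3) (2,4) (2,5) (3,3) (3,4) (3,5) (4,3) (4,4) (4,5) (5,4) (5,5)] -> total=14
Click 3 (5,5) count=0: revealed 0 new [(none)] -> total=14

Answer: ......
...###
...###
...###
...###
....##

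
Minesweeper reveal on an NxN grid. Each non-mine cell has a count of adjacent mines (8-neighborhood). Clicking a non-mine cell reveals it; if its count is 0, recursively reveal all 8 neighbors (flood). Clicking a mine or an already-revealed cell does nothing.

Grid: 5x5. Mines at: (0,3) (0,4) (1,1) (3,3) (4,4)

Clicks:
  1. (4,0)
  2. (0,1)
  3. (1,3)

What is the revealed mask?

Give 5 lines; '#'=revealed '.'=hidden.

Answer: .#...
...#.
###..
###..
###..

Derivation:
Click 1 (4,0) count=0: revealed 9 new [(2,0) (2,1) (2,2) (3,0) (3,1) (3,2) (4,0) (4,1) (4,2)] -> total=9
Click 2 (0,1) count=1: revealed 1 new [(0,1)] -> total=10
Click 3 (1,3) count=2: revealed 1 new [(1,3)] -> total=11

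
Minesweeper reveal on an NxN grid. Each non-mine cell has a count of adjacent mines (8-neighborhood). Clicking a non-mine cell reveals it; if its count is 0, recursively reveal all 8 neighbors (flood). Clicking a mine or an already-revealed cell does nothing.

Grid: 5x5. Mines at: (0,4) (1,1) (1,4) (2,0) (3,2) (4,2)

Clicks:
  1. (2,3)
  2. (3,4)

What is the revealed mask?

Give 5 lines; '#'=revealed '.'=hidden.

Answer: .....
.....
...##
...##
...##

Derivation:
Click 1 (2,3) count=2: revealed 1 new [(2,3)] -> total=1
Click 2 (3,4) count=0: revealed 5 new [(2,4) (3,3) (3,4) (4,3) (4,4)] -> total=6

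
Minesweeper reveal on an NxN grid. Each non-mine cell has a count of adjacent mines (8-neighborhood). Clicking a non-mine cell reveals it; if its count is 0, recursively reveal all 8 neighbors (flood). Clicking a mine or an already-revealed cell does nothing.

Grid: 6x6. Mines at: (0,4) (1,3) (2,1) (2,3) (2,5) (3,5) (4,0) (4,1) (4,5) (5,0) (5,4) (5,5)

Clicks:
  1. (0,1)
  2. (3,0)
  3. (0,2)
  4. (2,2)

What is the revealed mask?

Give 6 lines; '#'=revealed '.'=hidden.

Click 1 (0,1) count=0: revealed 6 new [(0,0) (0,1) (0,2) (1,0) (1,1) (1,2)] -> total=6
Click 2 (3,0) count=3: revealed 1 new [(3,0)] -> total=7
Click 3 (0,2) count=1: revealed 0 new [(none)] -> total=7
Click 4 (2,2) count=3: revealed 1 new [(2,2)] -> total=8

Answer: ###...
###...
..#...
#.....
......
......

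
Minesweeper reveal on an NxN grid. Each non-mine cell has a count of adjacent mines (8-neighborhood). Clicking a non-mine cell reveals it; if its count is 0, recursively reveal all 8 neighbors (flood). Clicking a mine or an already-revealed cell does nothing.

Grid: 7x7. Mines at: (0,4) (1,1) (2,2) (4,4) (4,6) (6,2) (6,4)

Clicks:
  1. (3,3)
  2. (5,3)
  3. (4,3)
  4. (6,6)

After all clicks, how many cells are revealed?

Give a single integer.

Click 1 (3,3) count=2: revealed 1 new [(3,3)] -> total=1
Click 2 (5,3) count=3: revealed 1 new [(5,3)] -> total=2
Click 3 (4,3) count=1: revealed 1 new [(4,3)] -> total=3
Click 4 (6,6) count=0: revealed 4 new [(5,5) (5,6) (6,5) (6,6)] -> total=7

Answer: 7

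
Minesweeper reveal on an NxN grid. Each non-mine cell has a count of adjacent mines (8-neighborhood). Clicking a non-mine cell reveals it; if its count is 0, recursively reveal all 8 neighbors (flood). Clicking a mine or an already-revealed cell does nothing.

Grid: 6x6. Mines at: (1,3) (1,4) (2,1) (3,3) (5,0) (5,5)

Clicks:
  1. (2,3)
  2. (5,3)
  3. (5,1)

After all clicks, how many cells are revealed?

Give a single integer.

Answer: 9

Derivation:
Click 1 (2,3) count=3: revealed 1 new [(2,3)] -> total=1
Click 2 (5,3) count=0: revealed 8 new [(4,1) (4,2) (4,3) (4,4) (5,1) (5,2) (5,3) (5,4)] -> total=9
Click 3 (5,1) count=1: revealed 0 new [(none)] -> total=9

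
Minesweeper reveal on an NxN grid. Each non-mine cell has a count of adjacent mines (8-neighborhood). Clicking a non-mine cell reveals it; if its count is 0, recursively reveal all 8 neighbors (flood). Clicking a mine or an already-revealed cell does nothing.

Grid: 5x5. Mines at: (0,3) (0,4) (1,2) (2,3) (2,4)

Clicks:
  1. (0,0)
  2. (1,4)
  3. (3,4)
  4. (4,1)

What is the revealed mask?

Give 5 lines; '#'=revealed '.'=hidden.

Click 1 (0,0) count=0: revealed 17 new [(0,0) (0,1) (1,0) (1,1) (2,0) (2,1) (2,2) (3,0) (3,1) (3,2) (3,3) (3,4) (4,0) (4,1) (4,2) (4,3) (4,4)] -> total=17
Click 2 (1,4) count=4: revealed 1 new [(1,4)] -> total=18
Click 3 (3,4) count=2: revealed 0 new [(none)] -> total=18
Click 4 (4,1) count=0: revealed 0 new [(none)] -> total=18

Answer: ##...
##..#
###..
#####
#####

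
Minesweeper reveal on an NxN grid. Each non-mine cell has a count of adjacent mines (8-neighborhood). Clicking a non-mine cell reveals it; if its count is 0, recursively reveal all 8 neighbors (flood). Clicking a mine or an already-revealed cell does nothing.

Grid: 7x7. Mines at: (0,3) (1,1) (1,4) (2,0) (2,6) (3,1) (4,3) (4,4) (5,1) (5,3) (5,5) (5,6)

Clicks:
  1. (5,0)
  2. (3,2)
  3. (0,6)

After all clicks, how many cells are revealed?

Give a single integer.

Click 1 (5,0) count=1: revealed 1 new [(5,0)] -> total=1
Click 2 (3,2) count=2: revealed 1 new [(3,2)] -> total=2
Click 3 (0,6) count=0: revealed 4 new [(0,5) (0,6) (1,5) (1,6)] -> total=6

Answer: 6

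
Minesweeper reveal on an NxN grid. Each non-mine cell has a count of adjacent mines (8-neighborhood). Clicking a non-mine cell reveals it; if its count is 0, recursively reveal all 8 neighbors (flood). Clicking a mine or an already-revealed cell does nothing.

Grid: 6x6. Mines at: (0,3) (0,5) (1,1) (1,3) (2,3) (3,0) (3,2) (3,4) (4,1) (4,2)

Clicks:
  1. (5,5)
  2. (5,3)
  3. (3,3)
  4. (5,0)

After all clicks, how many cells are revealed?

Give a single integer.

Click 1 (5,5) count=0: revealed 6 new [(4,3) (4,4) (4,5) (5,3) (5,4) (5,5)] -> total=6
Click 2 (5,3) count=1: revealed 0 new [(none)] -> total=6
Click 3 (3,3) count=4: revealed 1 new [(3,3)] -> total=7
Click 4 (5,0) count=1: revealed 1 new [(5,0)] -> total=8

Answer: 8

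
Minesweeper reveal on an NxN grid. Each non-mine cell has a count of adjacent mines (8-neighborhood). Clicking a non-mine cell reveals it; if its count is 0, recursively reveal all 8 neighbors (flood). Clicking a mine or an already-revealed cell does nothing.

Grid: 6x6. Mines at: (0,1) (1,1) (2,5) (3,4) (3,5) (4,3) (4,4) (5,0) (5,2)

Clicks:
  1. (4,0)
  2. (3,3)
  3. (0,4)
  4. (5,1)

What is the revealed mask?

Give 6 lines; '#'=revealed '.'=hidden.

Answer: ..####
..####
..###.
...#..
#.....
.#....

Derivation:
Click 1 (4,0) count=1: revealed 1 new [(4,0)] -> total=1
Click 2 (3,3) count=3: revealed 1 new [(3,3)] -> total=2
Click 3 (0,4) count=0: revealed 11 new [(0,2) (0,3) (0,4) (0,5) (1,2) (1,3) (1,4) (1,5) (2,2) (2,3) (2,4)] -> total=13
Click 4 (5,1) count=2: revealed 1 new [(5,1)] -> total=14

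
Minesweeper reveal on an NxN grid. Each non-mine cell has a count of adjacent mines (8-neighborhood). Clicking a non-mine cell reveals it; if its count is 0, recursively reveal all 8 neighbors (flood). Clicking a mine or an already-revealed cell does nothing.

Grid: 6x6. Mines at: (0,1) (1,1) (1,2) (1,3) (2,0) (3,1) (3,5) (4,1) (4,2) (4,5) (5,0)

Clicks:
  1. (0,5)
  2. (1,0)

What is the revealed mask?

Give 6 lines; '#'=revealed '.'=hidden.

Answer: ....##
#...##
....##
......
......
......

Derivation:
Click 1 (0,5) count=0: revealed 6 new [(0,4) (0,5) (1,4) (1,5) (2,4) (2,5)] -> total=6
Click 2 (1,0) count=3: revealed 1 new [(1,0)] -> total=7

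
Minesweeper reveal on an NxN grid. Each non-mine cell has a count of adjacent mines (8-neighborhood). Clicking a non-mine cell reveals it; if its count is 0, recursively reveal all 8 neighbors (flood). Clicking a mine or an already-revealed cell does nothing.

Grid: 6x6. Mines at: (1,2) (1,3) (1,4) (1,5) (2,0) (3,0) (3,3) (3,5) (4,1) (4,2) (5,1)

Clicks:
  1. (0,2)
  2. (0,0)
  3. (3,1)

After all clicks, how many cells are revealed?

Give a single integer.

Click 1 (0,2) count=2: revealed 1 new [(0,2)] -> total=1
Click 2 (0,0) count=0: revealed 4 new [(0,0) (0,1) (1,0) (1,1)] -> total=5
Click 3 (3,1) count=4: revealed 1 new [(3,1)] -> total=6

Answer: 6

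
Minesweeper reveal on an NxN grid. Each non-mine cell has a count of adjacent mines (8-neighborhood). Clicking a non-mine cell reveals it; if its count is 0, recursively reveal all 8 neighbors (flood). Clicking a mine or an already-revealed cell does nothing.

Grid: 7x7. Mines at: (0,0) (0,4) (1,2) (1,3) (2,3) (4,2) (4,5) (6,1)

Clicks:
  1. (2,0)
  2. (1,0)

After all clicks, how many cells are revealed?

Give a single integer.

Click 1 (2,0) count=0: revealed 10 new [(1,0) (1,1) (2,0) (2,1) (3,0) (3,1) (4,0) (4,1) (5,0) (5,1)] -> total=10
Click 2 (1,0) count=1: revealed 0 new [(none)] -> total=10

Answer: 10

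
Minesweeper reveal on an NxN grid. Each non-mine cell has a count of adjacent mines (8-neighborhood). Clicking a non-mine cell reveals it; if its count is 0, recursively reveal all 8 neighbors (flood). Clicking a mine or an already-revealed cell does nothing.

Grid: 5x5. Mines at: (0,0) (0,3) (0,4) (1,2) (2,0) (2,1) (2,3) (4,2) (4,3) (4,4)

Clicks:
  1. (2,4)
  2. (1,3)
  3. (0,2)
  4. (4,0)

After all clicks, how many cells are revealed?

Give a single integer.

Click 1 (2,4) count=1: revealed 1 new [(2,4)] -> total=1
Click 2 (1,3) count=4: revealed 1 new [(1,3)] -> total=2
Click 3 (0,2) count=2: revealed 1 new [(0,2)] -> total=3
Click 4 (4,0) count=0: revealed 4 new [(3,0) (3,1) (4,0) (4,1)] -> total=7

Answer: 7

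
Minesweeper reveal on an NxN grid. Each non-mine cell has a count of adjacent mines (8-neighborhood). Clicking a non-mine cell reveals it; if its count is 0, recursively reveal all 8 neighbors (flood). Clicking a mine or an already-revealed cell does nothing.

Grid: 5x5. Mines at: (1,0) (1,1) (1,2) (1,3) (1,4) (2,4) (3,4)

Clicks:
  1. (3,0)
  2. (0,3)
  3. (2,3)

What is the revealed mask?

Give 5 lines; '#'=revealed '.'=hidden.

Click 1 (3,0) count=0: revealed 12 new [(2,0) (2,1) (2,2) (2,3) (3,0) (3,1) (3,2) (3,3) (4,0) (4,1) (4,2) (4,3)] -> total=12
Click 2 (0,3) count=3: revealed 1 new [(0,3)] -> total=13
Click 3 (2,3) count=5: revealed 0 new [(none)] -> total=13

Answer: ...#.
.....
####.
####.
####.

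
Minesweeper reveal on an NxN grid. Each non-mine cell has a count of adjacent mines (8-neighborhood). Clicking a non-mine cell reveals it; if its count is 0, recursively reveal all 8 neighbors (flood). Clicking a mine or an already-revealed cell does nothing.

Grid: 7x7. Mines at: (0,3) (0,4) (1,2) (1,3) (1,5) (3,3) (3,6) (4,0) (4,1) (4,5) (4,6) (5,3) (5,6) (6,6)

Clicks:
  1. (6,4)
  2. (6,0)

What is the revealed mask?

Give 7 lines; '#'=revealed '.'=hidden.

Click 1 (6,4) count=1: revealed 1 new [(6,4)] -> total=1
Click 2 (6,0) count=0: revealed 6 new [(5,0) (5,1) (5,2) (6,0) (6,1) (6,2)] -> total=7

Answer: .......
.......
.......
.......
.......
###....
###.#..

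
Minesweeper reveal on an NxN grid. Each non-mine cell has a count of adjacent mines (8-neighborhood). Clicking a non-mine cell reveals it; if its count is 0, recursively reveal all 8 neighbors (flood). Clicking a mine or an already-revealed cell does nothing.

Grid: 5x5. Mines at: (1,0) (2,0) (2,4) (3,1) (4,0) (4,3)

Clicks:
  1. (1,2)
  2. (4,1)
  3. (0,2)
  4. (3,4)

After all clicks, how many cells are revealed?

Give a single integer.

Click 1 (1,2) count=0: revealed 11 new [(0,1) (0,2) (0,3) (0,4) (1,1) (1,2) (1,3) (1,4) (2,1) (2,2) (2,3)] -> total=11
Click 2 (4,1) count=2: revealed 1 new [(4,1)] -> total=12
Click 3 (0,2) count=0: revealed 0 new [(none)] -> total=12
Click 4 (3,4) count=2: revealed 1 new [(3,4)] -> total=13

Answer: 13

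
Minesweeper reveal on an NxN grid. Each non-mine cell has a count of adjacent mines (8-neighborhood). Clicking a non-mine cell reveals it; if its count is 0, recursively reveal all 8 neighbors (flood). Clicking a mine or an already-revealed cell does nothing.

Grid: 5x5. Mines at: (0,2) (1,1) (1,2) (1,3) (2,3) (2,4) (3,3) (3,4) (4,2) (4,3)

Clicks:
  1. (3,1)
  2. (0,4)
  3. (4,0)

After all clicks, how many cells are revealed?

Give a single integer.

Answer: 7

Derivation:
Click 1 (3,1) count=1: revealed 1 new [(3,1)] -> total=1
Click 2 (0,4) count=1: revealed 1 new [(0,4)] -> total=2
Click 3 (4,0) count=0: revealed 5 new [(2,0) (2,1) (3,0) (4,0) (4,1)] -> total=7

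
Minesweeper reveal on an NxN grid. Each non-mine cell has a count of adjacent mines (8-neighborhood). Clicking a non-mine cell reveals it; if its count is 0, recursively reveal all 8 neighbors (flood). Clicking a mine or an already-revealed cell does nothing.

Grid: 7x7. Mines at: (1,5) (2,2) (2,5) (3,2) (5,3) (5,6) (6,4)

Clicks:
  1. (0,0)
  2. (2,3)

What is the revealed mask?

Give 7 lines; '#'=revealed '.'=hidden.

Click 1 (0,0) count=0: revealed 23 new [(0,0) (0,1) (0,2) (0,3) (0,4) (1,0) (1,1) (1,2) (1,3) (1,4) (2,0) (2,1) (3,0) (3,1) (4,0) (4,1) (4,2) (5,0) (5,1) (5,2) (6,0) (6,1) (6,2)] -> total=23
Click 2 (2,3) count=2: revealed 1 new [(2,3)] -> total=24

Answer: #####..
#####..
##.#...
##.....
###....
###....
###....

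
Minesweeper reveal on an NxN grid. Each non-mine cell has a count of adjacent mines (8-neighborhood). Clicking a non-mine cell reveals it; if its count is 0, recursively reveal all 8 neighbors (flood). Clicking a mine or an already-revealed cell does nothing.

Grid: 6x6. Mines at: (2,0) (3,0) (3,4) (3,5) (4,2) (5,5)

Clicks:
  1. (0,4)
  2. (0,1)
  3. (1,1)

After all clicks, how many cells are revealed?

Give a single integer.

Click 1 (0,4) count=0: revealed 20 new [(0,0) (0,1) (0,2) (0,3) (0,4) (0,5) (1,0) (1,1) (1,2) (1,3) (1,4) (1,5) (2,1) (2,2) (2,3) (2,4) (2,5) (3,1) (3,2) (3,3)] -> total=20
Click 2 (0,1) count=0: revealed 0 new [(none)] -> total=20
Click 3 (1,1) count=1: revealed 0 new [(none)] -> total=20

Answer: 20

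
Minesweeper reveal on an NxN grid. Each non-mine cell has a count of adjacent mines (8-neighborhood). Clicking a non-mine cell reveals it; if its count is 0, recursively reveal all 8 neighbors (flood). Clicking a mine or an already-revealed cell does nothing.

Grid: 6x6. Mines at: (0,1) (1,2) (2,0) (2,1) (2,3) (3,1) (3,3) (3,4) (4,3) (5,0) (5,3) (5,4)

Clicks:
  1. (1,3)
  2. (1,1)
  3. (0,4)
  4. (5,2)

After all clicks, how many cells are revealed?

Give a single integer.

Click 1 (1,3) count=2: revealed 1 new [(1,3)] -> total=1
Click 2 (1,1) count=4: revealed 1 new [(1,1)] -> total=2
Click 3 (0,4) count=0: revealed 7 new [(0,3) (0,4) (0,5) (1,4) (1,5) (2,4) (2,5)] -> total=9
Click 4 (5,2) count=2: revealed 1 new [(5,2)] -> total=10

Answer: 10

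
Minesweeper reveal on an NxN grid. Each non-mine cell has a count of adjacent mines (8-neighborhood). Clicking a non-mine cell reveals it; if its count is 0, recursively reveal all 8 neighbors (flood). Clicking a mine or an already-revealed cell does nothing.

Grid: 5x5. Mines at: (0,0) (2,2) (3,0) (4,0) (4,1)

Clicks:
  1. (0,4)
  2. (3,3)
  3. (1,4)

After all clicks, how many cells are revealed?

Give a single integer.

Click 1 (0,4) count=0: revealed 16 new [(0,1) (0,2) (0,3) (0,4) (1,1) (1,2) (1,3) (1,4) (2,3) (2,4) (3,2) (3,3) (3,4) (4,2) (4,3) (4,4)] -> total=16
Click 2 (3,3) count=1: revealed 0 new [(none)] -> total=16
Click 3 (1,4) count=0: revealed 0 new [(none)] -> total=16

Answer: 16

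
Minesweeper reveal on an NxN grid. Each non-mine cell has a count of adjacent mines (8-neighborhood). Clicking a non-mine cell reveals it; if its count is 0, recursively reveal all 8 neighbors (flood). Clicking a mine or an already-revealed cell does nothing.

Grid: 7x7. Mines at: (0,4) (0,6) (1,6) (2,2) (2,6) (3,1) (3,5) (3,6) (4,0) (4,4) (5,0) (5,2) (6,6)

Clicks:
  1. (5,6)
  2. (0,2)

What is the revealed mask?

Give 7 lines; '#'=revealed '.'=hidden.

Click 1 (5,6) count=1: revealed 1 new [(5,6)] -> total=1
Click 2 (0,2) count=0: revealed 10 new [(0,0) (0,1) (0,2) (0,3) (1,0) (1,1) (1,2) (1,3) (2,0) (2,1)] -> total=11

Answer: ####...
####...
##.....
.......
.......
......#
.......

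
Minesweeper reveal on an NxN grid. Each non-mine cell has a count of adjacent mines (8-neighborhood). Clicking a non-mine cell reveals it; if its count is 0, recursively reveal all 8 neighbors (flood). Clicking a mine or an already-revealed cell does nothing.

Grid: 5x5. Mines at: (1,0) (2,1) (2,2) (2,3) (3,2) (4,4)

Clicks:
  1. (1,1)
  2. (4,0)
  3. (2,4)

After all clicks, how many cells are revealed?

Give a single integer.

Click 1 (1,1) count=3: revealed 1 new [(1,1)] -> total=1
Click 2 (4,0) count=0: revealed 4 new [(3,0) (3,1) (4,0) (4,1)] -> total=5
Click 3 (2,4) count=1: revealed 1 new [(2,4)] -> total=6

Answer: 6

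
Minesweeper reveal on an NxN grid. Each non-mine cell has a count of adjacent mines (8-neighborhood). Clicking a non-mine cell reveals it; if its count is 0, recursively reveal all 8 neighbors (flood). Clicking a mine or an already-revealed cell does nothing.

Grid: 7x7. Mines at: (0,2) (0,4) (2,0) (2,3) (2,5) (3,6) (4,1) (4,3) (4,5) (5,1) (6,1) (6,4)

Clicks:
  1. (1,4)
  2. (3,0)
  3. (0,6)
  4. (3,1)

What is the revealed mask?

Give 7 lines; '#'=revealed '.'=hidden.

Click 1 (1,4) count=3: revealed 1 new [(1,4)] -> total=1
Click 2 (3,0) count=2: revealed 1 new [(3,0)] -> total=2
Click 3 (0,6) count=0: revealed 4 new [(0,5) (0,6) (1,5) (1,6)] -> total=6
Click 4 (3,1) count=2: revealed 1 new [(3,1)] -> total=7

Answer: .....##
....###
.......
##.....
.......
.......
.......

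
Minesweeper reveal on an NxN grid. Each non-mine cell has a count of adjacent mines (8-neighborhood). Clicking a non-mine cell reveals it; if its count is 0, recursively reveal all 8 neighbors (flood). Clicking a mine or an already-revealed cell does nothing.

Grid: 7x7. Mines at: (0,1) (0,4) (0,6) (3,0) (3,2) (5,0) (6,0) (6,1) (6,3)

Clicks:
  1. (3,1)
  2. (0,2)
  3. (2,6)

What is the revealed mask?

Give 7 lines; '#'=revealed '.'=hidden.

Click 1 (3,1) count=2: revealed 1 new [(3,1)] -> total=1
Click 2 (0,2) count=1: revealed 1 new [(0,2)] -> total=2
Click 3 (2,6) count=0: revealed 23 new [(1,3) (1,4) (1,5) (1,6) (2,3) (2,4) (2,5) (2,6) (3,3) (3,4) (3,5) (3,6) (4,3) (4,4) (4,5) (4,6) (5,3) (5,4) (5,5) (5,6) (6,4) (6,5) (6,6)] -> total=25

Answer: ..#....
...####
...####
.#.####
...####
...####
....###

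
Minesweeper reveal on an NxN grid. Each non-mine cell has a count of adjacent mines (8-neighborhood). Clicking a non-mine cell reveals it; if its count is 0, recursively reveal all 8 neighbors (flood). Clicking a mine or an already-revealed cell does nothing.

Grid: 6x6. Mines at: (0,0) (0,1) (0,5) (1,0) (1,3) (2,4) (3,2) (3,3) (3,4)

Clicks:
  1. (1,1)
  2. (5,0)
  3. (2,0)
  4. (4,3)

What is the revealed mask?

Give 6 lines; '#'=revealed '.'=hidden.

Answer: ......
.#....
##....
##....
######
######

Derivation:
Click 1 (1,1) count=3: revealed 1 new [(1,1)] -> total=1
Click 2 (5,0) count=0: revealed 16 new [(2,0) (2,1) (3,0) (3,1) (4,0) (4,1) (4,2) (4,3) (4,4) (4,5) (5,0) (5,1) (5,2) (5,3) (5,4) (5,5)] -> total=17
Click 3 (2,0) count=1: revealed 0 new [(none)] -> total=17
Click 4 (4,3) count=3: revealed 0 new [(none)] -> total=17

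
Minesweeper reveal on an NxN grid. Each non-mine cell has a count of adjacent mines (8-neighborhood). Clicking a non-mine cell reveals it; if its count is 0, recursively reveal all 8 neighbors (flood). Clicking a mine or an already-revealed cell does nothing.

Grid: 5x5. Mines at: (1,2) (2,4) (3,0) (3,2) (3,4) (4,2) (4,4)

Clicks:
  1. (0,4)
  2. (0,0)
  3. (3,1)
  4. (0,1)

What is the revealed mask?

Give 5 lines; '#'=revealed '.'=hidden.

Click 1 (0,4) count=0: revealed 4 new [(0,3) (0,4) (1,3) (1,4)] -> total=4
Click 2 (0,0) count=0: revealed 6 new [(0,0) (0,1) (1,0) (1,1) (2,0) (2,1)] -> total=10
Click 3 (3,1) count=3: revealed 1 new [(3,1)] -> total=11
Click 4 (0,1) count=1: revealed 0 new [(none)] -> total=11

Answer: ##.##
##.##
##...
.#...
.....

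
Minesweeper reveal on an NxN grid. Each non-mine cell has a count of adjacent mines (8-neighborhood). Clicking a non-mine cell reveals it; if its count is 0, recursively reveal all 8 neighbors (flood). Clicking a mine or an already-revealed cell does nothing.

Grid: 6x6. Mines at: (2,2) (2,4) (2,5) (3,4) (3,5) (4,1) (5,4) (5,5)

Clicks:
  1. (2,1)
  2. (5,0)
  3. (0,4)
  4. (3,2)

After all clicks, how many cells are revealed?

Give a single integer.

Answer: 18

Derivation:
Click 1 (2,1) count=1: revealed 1 new [(2,1)] -> total=1
Click 2 (5,0) count=1: revealed 1 new [(5,0)] -> total=2
Click 3 (0,4) count=0: revealed 15 new [(0,0) (0,1) (0,2) (0,3) (0,4) (0,5) (1,0) (1,1) (1,2) (1,3) (1,4) (1,5) (2,0) (3,0) (3,1)] -> total=17
Click 4 (3,2) count=2: revealed 1 new [(3,2)] -> total=18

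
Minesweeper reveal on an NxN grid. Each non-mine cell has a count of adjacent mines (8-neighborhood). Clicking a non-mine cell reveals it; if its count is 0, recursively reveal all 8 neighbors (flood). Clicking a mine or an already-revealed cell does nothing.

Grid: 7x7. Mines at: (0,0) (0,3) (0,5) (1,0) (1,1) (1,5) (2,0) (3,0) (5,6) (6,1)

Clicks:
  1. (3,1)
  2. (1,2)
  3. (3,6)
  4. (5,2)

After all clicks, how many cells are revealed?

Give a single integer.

Answer: 30

Derivation:
Click 1 (3,1) count=2: revealed 1 new [(3,1)] -> total=1
Click 2 (1,2) count=2: revealed 1 new [(1,2)] -> total=2
Click 3 (3,6) count=0: revealed 28 new [(1,3) (1,4) (2,1) (2,2) (2,3) (2,4) (2,5) (2,6) (3,2) (3,3) (3,4) (3,5) (3,6) (4,1) (4,2) (4,3) (4,4) (4,5) (4,6) (5,1) (5,2) (5,3) (5,4) (5,5) (6,2) (6,3) (6,4) (6,5)] -> total=30
Click 4 (5,2) count=1: revealed 0 new [(none)] -> total=30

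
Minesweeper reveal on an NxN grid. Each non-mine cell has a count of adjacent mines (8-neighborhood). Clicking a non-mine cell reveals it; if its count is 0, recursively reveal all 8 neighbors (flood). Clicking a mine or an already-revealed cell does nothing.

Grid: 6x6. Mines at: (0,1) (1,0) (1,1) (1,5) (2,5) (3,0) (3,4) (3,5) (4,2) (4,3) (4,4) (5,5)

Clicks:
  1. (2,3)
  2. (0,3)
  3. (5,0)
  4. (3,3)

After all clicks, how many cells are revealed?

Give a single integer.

Answer: 14

Derivation:
Click 1 (2,3) count=1: revealed 1 new [(2,3)] -> total=1
Click 2 (0,3) count=0: revealed 8 new [(0,2) (0,3) (0,4) (1,2) (1,3) (1,4) (2,2) (2,4)] -> total=9
Click 3 (5,0) count=0: revealed 4 new [(4,0) (4,1) (5,0) (5,1)] -> total=13
Click 4 (3,3) count=4: revealed 1 new [(3,3)] -> total=14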